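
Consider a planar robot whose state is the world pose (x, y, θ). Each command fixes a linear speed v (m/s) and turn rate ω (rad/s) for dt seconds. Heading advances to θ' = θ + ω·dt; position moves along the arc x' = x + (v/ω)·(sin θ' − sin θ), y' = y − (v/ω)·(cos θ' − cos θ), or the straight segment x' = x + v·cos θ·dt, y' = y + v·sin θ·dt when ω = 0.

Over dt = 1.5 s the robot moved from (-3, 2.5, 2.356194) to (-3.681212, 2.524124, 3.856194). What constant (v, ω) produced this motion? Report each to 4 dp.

v = 0.5000, ω = 1.0000

Δθ = 3.856194 − 2.356194 = 1.500000
ω = Δθ/dt = 1.500000/1.5 = 1.0000
R = Δx/(sin θ' − sin θ) = 0.5000
v = R·ω = 0.5000·1.0000 = 0.5000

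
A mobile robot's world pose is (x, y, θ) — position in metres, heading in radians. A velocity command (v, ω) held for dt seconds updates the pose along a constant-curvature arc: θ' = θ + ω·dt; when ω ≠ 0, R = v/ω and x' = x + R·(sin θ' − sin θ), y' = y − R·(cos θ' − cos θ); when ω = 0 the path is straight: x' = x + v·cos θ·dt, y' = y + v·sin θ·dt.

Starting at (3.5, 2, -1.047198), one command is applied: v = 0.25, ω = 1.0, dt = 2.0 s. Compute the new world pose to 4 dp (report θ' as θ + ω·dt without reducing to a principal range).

θ' = -1.0472 + 1.0·2.0 = 0.9528
R = v/ω = 0.25/1.0 = 0.2500
x' = 3.5 + 0.2500·(sin 0.9528 − sin -1.0472) = 3.9203
y' = 2 − 0.2500·(cos 0.9528 − cos -1.0472) = 1.9801

(3.9203, 1.9801, 0.9528)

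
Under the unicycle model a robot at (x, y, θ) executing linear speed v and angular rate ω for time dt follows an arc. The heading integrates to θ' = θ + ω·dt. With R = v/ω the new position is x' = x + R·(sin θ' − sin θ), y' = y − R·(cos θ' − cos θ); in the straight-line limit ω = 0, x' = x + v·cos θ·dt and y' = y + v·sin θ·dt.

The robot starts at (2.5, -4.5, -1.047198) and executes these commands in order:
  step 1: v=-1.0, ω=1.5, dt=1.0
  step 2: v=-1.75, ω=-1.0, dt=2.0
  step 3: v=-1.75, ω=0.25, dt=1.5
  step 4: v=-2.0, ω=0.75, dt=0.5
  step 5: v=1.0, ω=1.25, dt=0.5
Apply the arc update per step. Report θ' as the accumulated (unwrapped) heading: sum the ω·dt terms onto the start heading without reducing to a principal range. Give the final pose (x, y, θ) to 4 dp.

(-1.5456, 0.4493, -0.1722)

step 1: θ'=0.4528 (R=-0.6667) → pose (1.6310, -4.2338, 0.4528)
step 2: θ'=-1.5472 (R=1.7500) → pose (-0.8841, -2.7015, -1.5472)
step 3: θ'=-1.1722 (R=-7.0000) → pose (-1.4309, -0.1498, -1.1722)
step 4: θ'=-0.7972 (R=-2.6667) → pose (-1.9808, 0.6784, -0.7972)
step 5: θ'=-0.1722 (R=0.8000) → pose (-1.5456, 0.4493, -0.1722)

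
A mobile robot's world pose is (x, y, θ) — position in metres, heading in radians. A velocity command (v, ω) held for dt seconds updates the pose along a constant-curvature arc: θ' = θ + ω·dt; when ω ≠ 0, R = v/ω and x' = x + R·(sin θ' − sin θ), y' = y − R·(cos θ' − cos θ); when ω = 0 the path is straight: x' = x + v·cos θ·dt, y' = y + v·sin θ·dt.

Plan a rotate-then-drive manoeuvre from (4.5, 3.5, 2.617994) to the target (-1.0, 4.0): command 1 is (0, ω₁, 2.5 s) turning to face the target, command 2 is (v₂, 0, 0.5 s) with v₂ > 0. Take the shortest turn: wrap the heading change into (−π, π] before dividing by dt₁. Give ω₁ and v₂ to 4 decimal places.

ω₁ = 0.1732, v₂ = 11.0454

heading to target = atan2(4−3.5, -1−4.5) = 3.0509
Δθ = wrap(3.0509 − 2.6180) = 0.4329; ω₁ = Δθ/dt₁ = 0.1732
distance = √((-1−4.5)² + (4−3.5)²) = 5.5227; v₂ = distance/dt₂ = 11.0454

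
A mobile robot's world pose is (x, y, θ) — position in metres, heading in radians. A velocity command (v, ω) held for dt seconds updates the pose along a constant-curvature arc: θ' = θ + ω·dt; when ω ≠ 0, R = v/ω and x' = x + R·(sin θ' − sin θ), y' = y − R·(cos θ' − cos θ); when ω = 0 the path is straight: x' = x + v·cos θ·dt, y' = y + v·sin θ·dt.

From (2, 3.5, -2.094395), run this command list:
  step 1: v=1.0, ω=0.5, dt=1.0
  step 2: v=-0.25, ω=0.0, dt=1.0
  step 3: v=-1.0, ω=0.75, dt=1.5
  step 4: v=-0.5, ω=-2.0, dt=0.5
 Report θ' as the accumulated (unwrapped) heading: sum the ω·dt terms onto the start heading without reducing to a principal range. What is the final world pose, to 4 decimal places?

(0.8730, 4.2154, -1.4694)

step 1: θ'=-1.5944 (R=2.0000) → pose (1.7326, 2.5472, -1.5944)
step 2: θ'=-1.5944 (straight) → pose (1.7385, 2.7971, -1.5944)
step 3: θ'=-0.4694 (R=-1.3333) → pose (1.0087, 4.0177, -0.4694)
step 4: θ'=-1.4694 (R=0.2500) → pose (0.8730, 4.2154, -1.4694)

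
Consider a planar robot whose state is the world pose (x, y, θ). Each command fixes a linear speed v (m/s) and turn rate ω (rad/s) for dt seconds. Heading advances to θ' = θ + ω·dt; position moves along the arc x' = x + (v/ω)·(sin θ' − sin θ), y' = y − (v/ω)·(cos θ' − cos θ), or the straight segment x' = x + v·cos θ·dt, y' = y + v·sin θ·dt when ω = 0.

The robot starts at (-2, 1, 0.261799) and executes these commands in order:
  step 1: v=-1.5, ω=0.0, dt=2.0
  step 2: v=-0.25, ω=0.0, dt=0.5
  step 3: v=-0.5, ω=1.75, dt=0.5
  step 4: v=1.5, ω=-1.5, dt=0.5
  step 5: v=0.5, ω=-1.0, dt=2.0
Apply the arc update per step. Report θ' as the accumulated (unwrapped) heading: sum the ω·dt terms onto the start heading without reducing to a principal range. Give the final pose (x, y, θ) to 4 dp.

step 1: θ'=0.2618 (straight) → pose (-4.8978, 0.2235, 0.2618)
step 2: θ'=0.2618 (straight) → pose (-5.0185, 0.1912, 0.2618)
step 3: θ'=1.1368 (R=-0.2857) → pose (-5.2038, 0.0354, 1.1368)
step 4: θ'=0.3868 (R=-1.0000) → pose (-4.6737, 0.5410, 0.3868)
step 5: θ'=-1.6132 (R=-0.5000) → pose (-3.9856, 0.0567, -1.6132)

(-3.9856, 0.0567, -1.6132)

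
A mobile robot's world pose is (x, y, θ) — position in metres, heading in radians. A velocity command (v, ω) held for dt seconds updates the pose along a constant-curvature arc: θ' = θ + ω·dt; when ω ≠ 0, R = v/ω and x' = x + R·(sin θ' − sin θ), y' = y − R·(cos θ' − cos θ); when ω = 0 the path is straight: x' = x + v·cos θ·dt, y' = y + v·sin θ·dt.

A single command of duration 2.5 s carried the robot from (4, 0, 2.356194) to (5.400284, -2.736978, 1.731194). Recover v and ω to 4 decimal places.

v = -1.2500, ω = -0.2500

Δθ = 1.731194 − 2.356194 = -0.625000
ω = Δθ/dt = -0.625000/2.5 = -0.2500
R = −Δy/(cos θ' − cos θ) = 5.0000
v = R·ω = 5.0000·-0.2500 = -1.2500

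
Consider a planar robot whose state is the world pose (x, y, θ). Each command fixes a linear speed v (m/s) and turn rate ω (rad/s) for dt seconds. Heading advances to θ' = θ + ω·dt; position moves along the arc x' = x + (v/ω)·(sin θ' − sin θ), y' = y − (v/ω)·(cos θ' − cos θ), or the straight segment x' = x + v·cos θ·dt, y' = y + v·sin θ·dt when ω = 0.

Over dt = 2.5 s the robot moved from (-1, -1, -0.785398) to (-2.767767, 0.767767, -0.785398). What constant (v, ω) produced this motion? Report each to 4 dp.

Δθ = -0.785398 − -0.785398 = 0.000000
ω = Δθ/dt = 0.000000/2.5 = 0.0000
ω = 0 → v = (Δx·cos θ + Δy·sin θ)/dt = -1.0000

v = -1.0000, ω = 0.0000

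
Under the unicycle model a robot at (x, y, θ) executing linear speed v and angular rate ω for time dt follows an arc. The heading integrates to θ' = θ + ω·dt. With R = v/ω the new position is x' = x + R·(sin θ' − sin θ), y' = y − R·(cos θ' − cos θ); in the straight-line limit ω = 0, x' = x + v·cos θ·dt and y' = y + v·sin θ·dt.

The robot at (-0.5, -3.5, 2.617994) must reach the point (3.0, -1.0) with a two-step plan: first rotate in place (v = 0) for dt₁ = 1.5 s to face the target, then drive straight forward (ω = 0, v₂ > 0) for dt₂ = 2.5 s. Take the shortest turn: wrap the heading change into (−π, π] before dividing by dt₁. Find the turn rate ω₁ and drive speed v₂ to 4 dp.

heading to target = atan2(-1−-3.5, 3−-0.5) = 0.6202
Δθ = wrap(0.6202 − 2.6180) = -1.9977; ω₁ = Δθ/dt₁ = -1.3318
distance = √((3−-0.5)² + (-1−-3.5)²) = 4.3012; v₂ = distance/dt₂ = 1.7205

ω₁ = -1.3318, v₂ = 1.7205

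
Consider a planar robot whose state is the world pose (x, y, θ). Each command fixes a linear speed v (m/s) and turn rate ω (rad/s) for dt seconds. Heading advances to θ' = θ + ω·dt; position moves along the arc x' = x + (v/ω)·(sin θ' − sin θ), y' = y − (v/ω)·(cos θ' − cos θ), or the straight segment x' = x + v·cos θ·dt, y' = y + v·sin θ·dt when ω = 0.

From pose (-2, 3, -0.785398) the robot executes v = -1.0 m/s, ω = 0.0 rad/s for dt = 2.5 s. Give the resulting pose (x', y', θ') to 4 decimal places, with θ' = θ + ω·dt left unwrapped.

(-3.7678, 4.7678, -0.7854)

θ' = -0.7854 + 0.0·2.5 = -0.7854
ω = 0 → straight: x' = -2 + -1.0·cos(-0.7854)·2.5 = -3.7678
y' = 3 + -1.0·sin(-0.7854)·2.5 = 4.7678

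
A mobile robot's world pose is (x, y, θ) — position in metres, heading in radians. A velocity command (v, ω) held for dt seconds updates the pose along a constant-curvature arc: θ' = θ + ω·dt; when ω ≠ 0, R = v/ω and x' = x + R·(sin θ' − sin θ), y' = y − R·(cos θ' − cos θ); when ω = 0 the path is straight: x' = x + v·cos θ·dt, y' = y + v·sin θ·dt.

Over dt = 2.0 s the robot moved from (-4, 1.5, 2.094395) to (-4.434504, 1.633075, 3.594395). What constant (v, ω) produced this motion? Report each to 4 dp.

v = 0.2500, ω = 0.7500

Δθ = 3.594395 − 2.094395 = 1.500000
ω = Δθ/dt = 1.500000/2.0 = 0.7500
R = Δx/(sin θ' − sin θ) = 0.3333
v = R·ω = 0.3333·0.7500 = 0.2500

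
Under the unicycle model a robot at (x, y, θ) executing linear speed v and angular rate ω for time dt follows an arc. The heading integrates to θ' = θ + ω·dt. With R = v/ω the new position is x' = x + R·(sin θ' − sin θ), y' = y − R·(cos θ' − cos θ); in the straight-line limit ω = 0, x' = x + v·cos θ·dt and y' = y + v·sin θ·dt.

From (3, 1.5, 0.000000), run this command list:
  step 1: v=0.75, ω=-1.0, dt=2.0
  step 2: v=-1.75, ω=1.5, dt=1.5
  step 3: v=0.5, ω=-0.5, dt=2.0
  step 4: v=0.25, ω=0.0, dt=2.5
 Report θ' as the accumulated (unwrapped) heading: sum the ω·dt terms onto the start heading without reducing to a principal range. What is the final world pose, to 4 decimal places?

(3.7188, 1.3905, -0.7500)

step 1: θ'=-2.0000 (R=-0.7500) → pose (3.6820, 0.4379, -2.0000)
step 2: θ'=0.2500 (R=-1.1667) → pose (2.3325, 2.0538, 0.2500)
step 3: θ'=-0.7500 (R=-1.0000) → pose (3.2615, 1.8166, -0.7500)
step 4: θ'=-0.7500 (straight) → pose (3.7188, 1.3905, -0.7500)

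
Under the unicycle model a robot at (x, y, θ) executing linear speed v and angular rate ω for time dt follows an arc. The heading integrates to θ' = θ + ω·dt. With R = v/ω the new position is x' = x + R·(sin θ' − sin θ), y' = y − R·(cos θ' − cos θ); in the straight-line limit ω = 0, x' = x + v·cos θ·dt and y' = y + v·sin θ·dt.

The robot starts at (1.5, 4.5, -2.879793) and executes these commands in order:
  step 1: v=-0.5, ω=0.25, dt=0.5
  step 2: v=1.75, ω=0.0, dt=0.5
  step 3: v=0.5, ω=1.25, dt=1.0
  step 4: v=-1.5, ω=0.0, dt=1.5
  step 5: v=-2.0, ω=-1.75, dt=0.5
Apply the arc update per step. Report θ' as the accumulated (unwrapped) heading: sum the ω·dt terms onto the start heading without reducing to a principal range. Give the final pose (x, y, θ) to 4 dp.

step 1: θ'=-2.7548 (R=-2.0000) → pose (1.7368, 4.5796, -2.7548)
step 2: θ'=-2.7548 (straight) → pose (0.9265, 4.2495, -2.7548)
step 3: θ'=-1.5048 (R=0.4000) → pose (0.6782, 3.8527, -1.5048)
step 4: θ'=-1.5048 (straight) → pose (0.5298, 6.0978, -1.5048)
step 5: θ'=-2.3798 (R=1.1429) → pose (0.8814, 7.0001, -2.3798)

(0.8814, 7.0001, -2.3798)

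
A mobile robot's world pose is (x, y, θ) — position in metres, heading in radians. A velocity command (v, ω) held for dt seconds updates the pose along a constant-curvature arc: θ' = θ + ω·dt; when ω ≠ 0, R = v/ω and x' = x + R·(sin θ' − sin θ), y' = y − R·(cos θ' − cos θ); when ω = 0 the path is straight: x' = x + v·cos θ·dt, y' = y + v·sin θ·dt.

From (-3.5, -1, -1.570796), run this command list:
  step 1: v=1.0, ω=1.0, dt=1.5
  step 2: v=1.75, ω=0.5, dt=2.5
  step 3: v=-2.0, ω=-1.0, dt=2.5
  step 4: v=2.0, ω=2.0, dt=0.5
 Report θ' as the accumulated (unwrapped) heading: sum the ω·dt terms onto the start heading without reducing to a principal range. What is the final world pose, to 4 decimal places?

step 1: θ'=-0.0708 (R=1.0000) → pose (-2.5707, -1.9975, -0.0708)
step 2: θ'=1.1792 (R=3.5000) → pose (0.9119, 0.1579, 1.1792)
step 3: θ'=-1.3208 (R=2.0000) → pose (-2.8745, 0.4264, -1.3208)
step 4: θ'=-0.3208 (R=1.0000) → pose (-2.2209, -0.2751, -0.3208)

(-2.2209, -0.2751, -0.3208)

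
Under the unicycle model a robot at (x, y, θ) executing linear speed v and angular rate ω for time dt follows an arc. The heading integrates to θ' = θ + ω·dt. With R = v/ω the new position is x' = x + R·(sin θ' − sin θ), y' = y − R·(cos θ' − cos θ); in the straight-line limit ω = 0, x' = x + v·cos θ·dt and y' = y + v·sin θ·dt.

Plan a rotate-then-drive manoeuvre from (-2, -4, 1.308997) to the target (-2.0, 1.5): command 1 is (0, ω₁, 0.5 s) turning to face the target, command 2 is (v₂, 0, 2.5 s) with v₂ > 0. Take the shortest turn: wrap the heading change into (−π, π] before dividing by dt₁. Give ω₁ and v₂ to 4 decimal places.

heading to target = atan2(1.5−-4, -2−-2) = 1.5708
Δθ = wrap(1.5708 − 1.3090) = 0.2618; ω₁ = Δθ/dt₁ = 0.5236
distance = √((-2−-2)² + (1.5−-4)²) = 5.5000; v₂ = distance/dt₂ = 2.2000

ω₁ = 0.5236, v₂ = 2.2000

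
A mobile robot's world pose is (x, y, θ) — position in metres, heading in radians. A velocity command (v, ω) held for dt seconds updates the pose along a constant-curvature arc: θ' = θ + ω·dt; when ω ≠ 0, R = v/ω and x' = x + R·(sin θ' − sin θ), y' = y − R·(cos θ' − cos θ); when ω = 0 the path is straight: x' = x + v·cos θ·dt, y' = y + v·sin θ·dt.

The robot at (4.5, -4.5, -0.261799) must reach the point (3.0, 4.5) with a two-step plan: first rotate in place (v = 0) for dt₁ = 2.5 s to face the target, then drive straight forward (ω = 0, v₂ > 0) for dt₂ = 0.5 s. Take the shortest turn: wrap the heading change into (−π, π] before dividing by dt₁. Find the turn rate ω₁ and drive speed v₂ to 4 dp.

heading to target = atan2(4.5−-4.5, 3−4.5) = 1.7359
Δθ = wrap(1.7359 − -0.2618) = 1.9977; ω₁ = Δθ/dt₁ = 0.7991
distance = √((3−4.5)² + (4.5−-4.5)²) = 9.1241; v₂ = distance/dt₂ = 18.2483

ω₁ = 0.7991, v₂ = 18.2483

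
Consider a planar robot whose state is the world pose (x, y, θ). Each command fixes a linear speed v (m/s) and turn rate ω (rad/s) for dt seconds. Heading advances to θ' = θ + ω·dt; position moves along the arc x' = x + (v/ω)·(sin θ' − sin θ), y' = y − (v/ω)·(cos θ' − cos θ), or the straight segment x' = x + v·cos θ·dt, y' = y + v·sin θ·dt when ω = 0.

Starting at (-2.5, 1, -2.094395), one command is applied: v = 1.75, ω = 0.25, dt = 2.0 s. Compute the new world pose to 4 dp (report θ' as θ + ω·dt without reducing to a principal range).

θ' = -2.0944 + 0.25·2.0 = -1.5944
R = v/ω = 1.75/0.25 = 7.0000
x' = -2.5 + 7.0000·(sin -1.5944 − sin -2.0944) = -3.4359
y' = 1 − 7.0000·(cos -1.5944 − cos -2.0944) = -2.3348

(-3.4359, -2.3348, -1.5944)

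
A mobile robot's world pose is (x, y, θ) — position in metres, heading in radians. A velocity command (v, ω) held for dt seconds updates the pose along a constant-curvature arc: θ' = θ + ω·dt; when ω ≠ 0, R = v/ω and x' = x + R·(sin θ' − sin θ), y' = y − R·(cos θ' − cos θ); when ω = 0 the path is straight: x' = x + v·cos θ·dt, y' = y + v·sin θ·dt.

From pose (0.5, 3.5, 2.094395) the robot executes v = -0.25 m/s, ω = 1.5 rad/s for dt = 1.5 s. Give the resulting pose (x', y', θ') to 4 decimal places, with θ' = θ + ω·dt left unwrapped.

(0.7998, 3.5234, 4.3444)

θ' = 2.0944 + 1.5·1.5 = 4.3444
R = v/ω = -0.25/1.5 = -0.1667
x' = 0.5 + -0.1667·(sin 4.3444 − sin 2.0944) = 0.7998
y' = 3.5 − -0.1667·(cos 4.3444 − cos 2.0944) = 3.5234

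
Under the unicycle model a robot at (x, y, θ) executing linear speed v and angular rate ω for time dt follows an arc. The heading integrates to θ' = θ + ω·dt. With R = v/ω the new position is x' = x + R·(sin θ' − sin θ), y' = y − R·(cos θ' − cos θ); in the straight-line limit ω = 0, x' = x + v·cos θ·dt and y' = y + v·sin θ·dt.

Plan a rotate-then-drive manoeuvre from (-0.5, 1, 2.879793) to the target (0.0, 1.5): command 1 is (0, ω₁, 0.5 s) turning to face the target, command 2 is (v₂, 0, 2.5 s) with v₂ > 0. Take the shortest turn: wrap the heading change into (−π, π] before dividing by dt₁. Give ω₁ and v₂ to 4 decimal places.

heading to target = atan2(1.5−1, 0−-0.5) = 0.7854
Δθ = wrap(0.7854 − 2.8798) = -2.0944; ω₁ = Δθ/dt₁ = -4.1888
distance = √((0−-0.5)² + (1.5−1)²) = 0.7071; v₂ = distance/dt₂ = 0.2828

ω₁ = -4.1888, v₂ = 0.2828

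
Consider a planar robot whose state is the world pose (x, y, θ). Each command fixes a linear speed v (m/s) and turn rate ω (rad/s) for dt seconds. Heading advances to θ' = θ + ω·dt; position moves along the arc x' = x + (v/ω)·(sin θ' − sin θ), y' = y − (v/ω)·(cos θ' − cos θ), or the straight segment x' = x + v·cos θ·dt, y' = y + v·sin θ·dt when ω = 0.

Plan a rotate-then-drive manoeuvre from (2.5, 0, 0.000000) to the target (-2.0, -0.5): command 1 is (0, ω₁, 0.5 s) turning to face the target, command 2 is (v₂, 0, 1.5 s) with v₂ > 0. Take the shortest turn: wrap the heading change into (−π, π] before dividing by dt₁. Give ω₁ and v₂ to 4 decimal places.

heading to target = atan2(-0.5−0, -2−2.5) = -3.0309
Δθ = wrap(-3.0309 − 0.0000) = -3.0309; ω₁ = Δθ/dt₁ = -6.0619
distance = √((-2−2.5)² + (-0.5−0)²) = 4.5277; v₂ = distance/dt₂ = 3.0185

ω₁ = -6.0619, v₂ = 3.0185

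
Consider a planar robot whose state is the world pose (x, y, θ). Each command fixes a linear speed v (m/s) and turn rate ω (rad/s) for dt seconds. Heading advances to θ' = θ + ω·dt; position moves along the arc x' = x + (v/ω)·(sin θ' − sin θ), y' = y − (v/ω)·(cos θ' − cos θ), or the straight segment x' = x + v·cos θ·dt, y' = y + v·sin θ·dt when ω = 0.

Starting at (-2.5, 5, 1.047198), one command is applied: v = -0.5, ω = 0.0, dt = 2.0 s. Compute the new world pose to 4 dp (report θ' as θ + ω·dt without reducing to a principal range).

θ' = 1.0472 + 0.0·2.0 = 1.0472
ω = 0 → straight: x' = -2.5 + -0.5·cos(1.0472)·2.0 = -3.0000
y' = 5 + -0.5·sin(1.0472)·2.0 = 4.1340

(-3.0000, 4.1340, 1.0472)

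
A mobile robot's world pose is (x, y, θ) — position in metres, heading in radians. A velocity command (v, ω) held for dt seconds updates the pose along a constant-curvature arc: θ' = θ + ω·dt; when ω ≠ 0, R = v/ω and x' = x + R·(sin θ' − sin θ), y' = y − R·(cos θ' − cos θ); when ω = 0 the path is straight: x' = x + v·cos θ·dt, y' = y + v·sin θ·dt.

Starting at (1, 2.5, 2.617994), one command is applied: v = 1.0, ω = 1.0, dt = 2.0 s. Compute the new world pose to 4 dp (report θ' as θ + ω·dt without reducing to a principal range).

(-0.4955, 1.7282, 4.6180)

θ' = 2.6180 + 1.0·2.0 = 4.6180
R = v/ω = 1.0/1.0 = 1.0000
x' = 1 + 1.0000·(sin 4.6180 − sin 2.6180) = -0.4955
y' = 2.5 − 1.0000·(cos 4.6180 − cos 2.6180) = 1.7282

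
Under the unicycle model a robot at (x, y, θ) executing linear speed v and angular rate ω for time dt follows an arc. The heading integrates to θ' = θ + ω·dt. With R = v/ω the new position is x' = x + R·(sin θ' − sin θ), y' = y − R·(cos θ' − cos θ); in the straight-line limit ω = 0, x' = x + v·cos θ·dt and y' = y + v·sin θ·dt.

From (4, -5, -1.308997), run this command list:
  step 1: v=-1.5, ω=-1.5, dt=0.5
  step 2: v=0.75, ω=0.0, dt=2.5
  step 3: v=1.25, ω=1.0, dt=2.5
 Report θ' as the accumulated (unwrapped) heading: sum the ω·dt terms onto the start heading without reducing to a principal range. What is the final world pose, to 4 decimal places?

(4.8408, -7.6448, 0.4410)

step 1: θ'=-2.0590 (R=1.0000) → pose (4.0827, -4.2721, -2.0590)
step 2: θ'=-2.0590 (straight) → pose (3.2033, -5.9281, -2.0590)
step 3: θ'=0.4410 (R=1.2500) → pose (4.8408, -7.6448, 0.4410)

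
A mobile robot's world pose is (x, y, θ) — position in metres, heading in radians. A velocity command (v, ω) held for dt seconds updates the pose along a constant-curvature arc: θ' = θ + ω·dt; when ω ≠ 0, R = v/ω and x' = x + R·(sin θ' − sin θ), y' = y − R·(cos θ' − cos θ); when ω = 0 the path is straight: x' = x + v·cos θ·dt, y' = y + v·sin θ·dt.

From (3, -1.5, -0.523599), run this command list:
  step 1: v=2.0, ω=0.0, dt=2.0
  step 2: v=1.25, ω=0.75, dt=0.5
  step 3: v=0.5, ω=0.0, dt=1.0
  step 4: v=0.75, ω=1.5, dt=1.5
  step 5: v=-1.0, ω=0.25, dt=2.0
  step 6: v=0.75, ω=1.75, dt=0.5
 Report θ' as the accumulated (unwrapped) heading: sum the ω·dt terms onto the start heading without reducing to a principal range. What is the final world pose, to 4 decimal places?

step 1: θ'=-0.5236 (straight) → pose (6.4641, -3.5000, -0.5236)
step 2: θ'=-0.1486 (R=1.6667) → pose (7.0507, -3.7049, -0.1486)
step 3: θ'=-0.1486 (straight) → pose (7.5452, -3.7790, -0.1486)
step 4: θ'=2.1014 (R=0.5000) → pose (8.0504, -3.0314, 2.1014)
step 5: θ'=2.6014 (R=-4.0000) → pose (9.4433, -4.4377, 2.6014)
step 6: θ'=3.4764 (R=0.4286) → pose (9.0820, -4.4004, 3.4764)

(9.0820, -4.4004, 3.4764)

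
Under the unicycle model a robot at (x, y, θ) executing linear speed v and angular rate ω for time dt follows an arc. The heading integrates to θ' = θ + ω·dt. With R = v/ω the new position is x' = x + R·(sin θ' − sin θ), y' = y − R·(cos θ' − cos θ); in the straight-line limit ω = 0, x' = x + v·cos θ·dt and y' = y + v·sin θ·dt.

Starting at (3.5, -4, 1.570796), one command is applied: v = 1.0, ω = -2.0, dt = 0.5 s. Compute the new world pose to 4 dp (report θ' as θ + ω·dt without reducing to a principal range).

θ' = 1.5708 + -2.0·0.5 = 0.5708
R = v/ω = 1.0/-2.0 = -0.5000
x' = 3.5 + -0.5000·(sin 0.5708 − sin 1.5708) = 3.7298
y' = -4 − -0.5000·(cos 0.5708 − cos 1.5708) = -3.5793

(3.7298, -3.5793, 0.5708)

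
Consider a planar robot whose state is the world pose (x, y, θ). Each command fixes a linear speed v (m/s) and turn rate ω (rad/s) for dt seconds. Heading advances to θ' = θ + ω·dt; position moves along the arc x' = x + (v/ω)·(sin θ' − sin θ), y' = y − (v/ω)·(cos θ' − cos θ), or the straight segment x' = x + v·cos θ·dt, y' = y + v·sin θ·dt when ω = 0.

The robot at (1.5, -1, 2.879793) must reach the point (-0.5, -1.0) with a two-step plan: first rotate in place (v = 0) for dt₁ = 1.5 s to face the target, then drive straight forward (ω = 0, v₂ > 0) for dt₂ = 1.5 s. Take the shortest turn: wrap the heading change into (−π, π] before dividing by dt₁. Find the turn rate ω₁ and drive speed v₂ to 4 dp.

ω₁ = 0.1745, v₂ = 1.3333

heading to target = atan2(-1−-1, -0.5−1.5) = 3.1416
Δθ = wrap(3.1416 − 2.8798) = 0.2618; ω₁ = Δθ/dt₁ = 0.1745
distance = √((-0.5−1.5)² + (-1−-1)²) = 2.0000; v₂ = distance/dt₂ = 1.3333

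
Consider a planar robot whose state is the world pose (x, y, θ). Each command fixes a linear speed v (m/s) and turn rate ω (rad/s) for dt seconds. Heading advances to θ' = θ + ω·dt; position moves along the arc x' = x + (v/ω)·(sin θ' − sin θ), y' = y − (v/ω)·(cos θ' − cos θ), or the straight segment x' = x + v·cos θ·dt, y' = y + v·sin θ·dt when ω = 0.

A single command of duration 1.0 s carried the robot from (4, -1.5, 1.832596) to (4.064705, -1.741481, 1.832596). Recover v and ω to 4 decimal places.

Δθ = 1.832596 − 1.832596 = 0.000000
ω = Δθ/dt = 0.000000/1.0 = 0.0000
ω = 0 → v = (Δx·cos θ + Δy·sin θ)/dt = -0.2500

v = -0.2500, ω = 0.0000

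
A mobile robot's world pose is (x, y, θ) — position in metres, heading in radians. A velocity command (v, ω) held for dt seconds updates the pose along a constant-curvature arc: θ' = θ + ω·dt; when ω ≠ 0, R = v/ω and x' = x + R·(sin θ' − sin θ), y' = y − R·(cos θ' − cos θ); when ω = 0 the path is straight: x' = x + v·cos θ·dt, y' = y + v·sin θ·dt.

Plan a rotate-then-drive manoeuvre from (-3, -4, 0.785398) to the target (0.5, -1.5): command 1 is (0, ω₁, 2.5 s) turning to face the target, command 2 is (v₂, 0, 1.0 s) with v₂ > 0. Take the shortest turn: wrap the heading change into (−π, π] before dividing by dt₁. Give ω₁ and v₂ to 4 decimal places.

ω₁ = -0.0661, v₂ = 4.3012

heading to target = atan2(-1.5−-4, 0.5−-3) = 0.6202
Δθ = wrap(0.6202 − 0.7854) = -0.1651; ω₁ = Δθ/dt₁ = -0.0661
distance = √((0.5−-3)² + (-1.5−-4)²) = 4.3012; v₂ = distance/dt₂ = 4.3012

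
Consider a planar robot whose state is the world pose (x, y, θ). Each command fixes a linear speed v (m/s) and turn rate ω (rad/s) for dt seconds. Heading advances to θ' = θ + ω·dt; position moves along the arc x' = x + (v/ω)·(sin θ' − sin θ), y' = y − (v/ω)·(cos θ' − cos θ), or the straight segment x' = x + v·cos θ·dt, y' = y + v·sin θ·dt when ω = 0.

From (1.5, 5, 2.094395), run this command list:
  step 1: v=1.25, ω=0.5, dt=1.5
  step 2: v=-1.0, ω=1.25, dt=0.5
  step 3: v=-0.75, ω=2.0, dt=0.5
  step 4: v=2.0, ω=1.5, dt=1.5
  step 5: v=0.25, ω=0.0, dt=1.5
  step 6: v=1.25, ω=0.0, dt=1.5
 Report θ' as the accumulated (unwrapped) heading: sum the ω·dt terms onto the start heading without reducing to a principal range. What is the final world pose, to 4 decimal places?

(4.6989, 5.8341, 6.7194)

step 1: θ'=2.8444 (R=2.5000) → pose (0.0670, 6.1404, 2.8444)
step 2: θ'=3.4694 (R=-0.8000) → pose (0.5589, 6.1479, 3.4694)
step 3: θ'=4.4694 (R=-0.3750) → pose (0.8021, 6.4127, 4.4694)
step 4: θ'=6.7194 (R=1.3333) → pose (2.6596, 4.8834, 6.7194)
step 5: θ'=6.7194 (straight) → pose (2.9995, 5.0419, 6.7194)
step 6: θ'=6.7194 (straight) → pose (4.6989, 5.8341, 6.7194)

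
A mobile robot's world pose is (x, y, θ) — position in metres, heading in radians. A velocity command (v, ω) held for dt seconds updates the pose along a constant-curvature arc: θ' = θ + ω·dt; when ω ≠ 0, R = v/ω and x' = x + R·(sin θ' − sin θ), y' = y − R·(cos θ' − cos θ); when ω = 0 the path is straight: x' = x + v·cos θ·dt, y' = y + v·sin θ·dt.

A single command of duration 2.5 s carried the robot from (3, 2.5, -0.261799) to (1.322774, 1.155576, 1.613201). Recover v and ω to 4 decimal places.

v = -1.0000, ω = 0.7500

Δθ = 1.613201 − -0.261799 = 1.875000
ω = Δθ/dt = 1.875000/2.5 = 0.7500
R = Δx/(sin θ' − sin θ) = -1.3333
v = R·ω = -1.3333·0.7500 = -1.0000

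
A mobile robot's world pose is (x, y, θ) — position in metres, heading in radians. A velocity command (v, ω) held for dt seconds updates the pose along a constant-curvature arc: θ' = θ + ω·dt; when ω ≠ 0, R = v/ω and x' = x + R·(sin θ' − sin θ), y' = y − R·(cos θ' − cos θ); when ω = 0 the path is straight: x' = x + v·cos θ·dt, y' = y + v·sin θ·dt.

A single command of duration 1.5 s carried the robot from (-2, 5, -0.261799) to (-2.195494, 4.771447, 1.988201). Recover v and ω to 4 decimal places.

v = -0.2500, ω = 1.5000

Δθ = 1.988201 − -0.261799 = 2.250000
ω = Δθ/dt = 2.250000/1.5 = 1.5000
R = −Δy/(cos θ' − cos θ) = -0.1667
v = R·ω = -0.1667·1.5000 = -0.2500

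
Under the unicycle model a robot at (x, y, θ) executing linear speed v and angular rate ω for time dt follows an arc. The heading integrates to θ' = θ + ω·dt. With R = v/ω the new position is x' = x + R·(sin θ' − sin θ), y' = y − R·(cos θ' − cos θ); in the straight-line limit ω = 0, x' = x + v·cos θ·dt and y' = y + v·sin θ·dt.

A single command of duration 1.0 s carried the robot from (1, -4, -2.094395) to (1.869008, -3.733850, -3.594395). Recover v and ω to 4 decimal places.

Δθ = -3.594395 − -2.094395 = -1.500000
ω = Δθ/dt = -1.500000/1.0 = -1.5000
R = Δx/(sin θ' − sin θ) = 0.6667
v = R·ω = 0.6667·-1.5000 = -1.0000

v = -1.0000, ω = -1.5000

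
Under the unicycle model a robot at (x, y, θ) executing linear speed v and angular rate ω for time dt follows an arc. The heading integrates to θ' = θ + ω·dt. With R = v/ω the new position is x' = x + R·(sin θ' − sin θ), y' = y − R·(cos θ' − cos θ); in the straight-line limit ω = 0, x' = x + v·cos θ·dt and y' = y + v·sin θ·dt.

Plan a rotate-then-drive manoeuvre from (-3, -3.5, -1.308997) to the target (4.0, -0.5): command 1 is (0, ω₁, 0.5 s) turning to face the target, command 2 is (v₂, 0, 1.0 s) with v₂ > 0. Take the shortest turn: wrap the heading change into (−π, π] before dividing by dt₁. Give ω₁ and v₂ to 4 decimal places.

ω₁ = 3.4278, v₂ = 7.6158

heading to target = atan2(-0.5−-3.5, 4−-3) = 0.4049
Δθ = wrap(0.4049 − -1.3090) = 1.7139; ω₁ = Δθ/dt₁ = 3.4278
distance = √((4−-3)² + (-0.5−-3.5)²) = 7.6158; v₂ = distance/dt₂ = 7.6158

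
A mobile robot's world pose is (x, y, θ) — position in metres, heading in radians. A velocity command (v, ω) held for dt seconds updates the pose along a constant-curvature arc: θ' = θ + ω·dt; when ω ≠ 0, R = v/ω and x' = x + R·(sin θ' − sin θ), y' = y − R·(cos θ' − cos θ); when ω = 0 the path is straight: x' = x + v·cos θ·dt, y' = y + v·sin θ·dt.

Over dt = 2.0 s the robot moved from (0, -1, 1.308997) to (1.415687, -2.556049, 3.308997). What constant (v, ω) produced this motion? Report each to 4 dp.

Δθ = 3.308997 − 1.308997 = 2.000000
ω = Δθ/dt = 2.000000/2.0 = 1.0000
R = −Δy/(cos θ' − cos θ) = -1.2500
v = R·ω = -1.2500·1.0000 = -1.2500

v = -1.2500, ω = 1.0000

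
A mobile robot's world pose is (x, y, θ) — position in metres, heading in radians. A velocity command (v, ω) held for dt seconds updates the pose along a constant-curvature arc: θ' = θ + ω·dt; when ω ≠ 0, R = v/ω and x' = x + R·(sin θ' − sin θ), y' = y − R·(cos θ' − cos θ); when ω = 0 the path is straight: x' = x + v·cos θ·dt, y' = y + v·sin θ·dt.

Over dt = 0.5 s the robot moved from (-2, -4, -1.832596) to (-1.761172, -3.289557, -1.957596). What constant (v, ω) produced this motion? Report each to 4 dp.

Δθ = -1.957596 − -1.832596 = -0.125000
ω = Δθ/dt = -0.125000/0.5 = -0.2500
R = −Δy/(cos θ' − cos θ) = 6.0000
v = R·ω = 6.0000·-0.2500 = -1.5000

v = -1.5000, ω = -0.2500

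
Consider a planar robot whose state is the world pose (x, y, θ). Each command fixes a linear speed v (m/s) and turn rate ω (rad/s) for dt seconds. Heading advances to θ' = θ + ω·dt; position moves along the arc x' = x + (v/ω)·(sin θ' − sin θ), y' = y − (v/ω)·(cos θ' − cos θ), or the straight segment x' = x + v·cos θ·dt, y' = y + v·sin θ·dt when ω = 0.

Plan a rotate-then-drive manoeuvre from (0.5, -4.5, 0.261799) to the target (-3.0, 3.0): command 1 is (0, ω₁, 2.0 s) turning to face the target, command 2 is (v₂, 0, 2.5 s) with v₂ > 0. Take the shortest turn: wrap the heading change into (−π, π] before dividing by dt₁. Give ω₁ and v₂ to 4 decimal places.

ω₁ = 0.8728, v₂ = 3.3106

heading to target = atan2(3−-4.5, -3−0.5) = 2.0074
Δθ = wrap(2.0074 − 0.2618) = 1.7456; ω₁ = Δθ/dt₁ = 0.8728
distance = √((-3−0.5)² + (3−-4.5)²) = 8.2765; v₂ = distance/dt₂ = 3.3106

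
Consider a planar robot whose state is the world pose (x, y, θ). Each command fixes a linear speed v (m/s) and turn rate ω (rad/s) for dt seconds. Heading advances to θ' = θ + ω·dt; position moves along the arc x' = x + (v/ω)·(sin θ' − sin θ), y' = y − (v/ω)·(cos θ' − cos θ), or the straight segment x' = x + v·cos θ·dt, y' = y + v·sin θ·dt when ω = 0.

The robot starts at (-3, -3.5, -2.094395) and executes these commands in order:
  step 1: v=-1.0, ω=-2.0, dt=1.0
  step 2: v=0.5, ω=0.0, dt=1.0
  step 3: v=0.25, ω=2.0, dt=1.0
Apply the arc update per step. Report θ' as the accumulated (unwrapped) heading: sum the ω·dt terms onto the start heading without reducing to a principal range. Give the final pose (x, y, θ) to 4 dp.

(-2.6593, -3.0627, -2.0944)

step 1: θ'=-4.0944 (R=0.5000) → pose (-2.1595, -3.4603, -4.0944)
step 2: θ'=-4.0944 (straight) → pose (-2.4492, -3.0528, -4.0944)
step 3: θ'=-2.0944 (R=0.1250) → pose (-2.6593, -3.0627, -2.0944)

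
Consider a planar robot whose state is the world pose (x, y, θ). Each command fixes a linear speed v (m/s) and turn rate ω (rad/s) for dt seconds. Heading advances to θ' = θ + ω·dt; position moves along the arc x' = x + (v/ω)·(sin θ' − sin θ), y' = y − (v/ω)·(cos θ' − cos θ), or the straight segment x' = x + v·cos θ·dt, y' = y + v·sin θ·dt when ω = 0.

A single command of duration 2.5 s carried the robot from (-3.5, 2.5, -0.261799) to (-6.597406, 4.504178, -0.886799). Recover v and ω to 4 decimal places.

v = -1.5000, ω = -0.2500

Δθ = -0.886799 − -0.261799 = -0.625000
ω = Δθ/dt = -0.625000/2.5 = -0.2500
R = Δx/(sin θ' − sin θ) = 6.0000
v = R·ω = 6.0000·-0.2500 = -1.5000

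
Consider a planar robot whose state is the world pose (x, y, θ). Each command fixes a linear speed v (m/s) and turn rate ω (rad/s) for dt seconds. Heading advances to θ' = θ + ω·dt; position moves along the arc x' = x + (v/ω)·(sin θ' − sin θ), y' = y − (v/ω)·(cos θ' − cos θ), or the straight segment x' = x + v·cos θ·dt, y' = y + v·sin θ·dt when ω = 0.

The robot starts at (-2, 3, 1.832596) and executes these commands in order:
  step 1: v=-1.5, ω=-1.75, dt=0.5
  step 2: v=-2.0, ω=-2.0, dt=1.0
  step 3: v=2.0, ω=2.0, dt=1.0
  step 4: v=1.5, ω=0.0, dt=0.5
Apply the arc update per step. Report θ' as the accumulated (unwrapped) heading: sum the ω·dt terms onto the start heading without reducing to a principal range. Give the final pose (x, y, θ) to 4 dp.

step 1: θ'=0.9576 (R=0.8571) → pose (-2.1270, 2.2849, 0.9576)
step 2: θ'=-1.0424 (R=1.0000) → pose (-3.8084, 2.3562, -1.0424)
step 3: θ'=0.9576 (R=1.0000) → pose (-2.1270, 2.2849, 0.9576)
step 4: θ'=0.9576 (straight) → pose (-1.6953, 2.8982, 0.9576)

(-1.6953, 2.8982, 0.9576)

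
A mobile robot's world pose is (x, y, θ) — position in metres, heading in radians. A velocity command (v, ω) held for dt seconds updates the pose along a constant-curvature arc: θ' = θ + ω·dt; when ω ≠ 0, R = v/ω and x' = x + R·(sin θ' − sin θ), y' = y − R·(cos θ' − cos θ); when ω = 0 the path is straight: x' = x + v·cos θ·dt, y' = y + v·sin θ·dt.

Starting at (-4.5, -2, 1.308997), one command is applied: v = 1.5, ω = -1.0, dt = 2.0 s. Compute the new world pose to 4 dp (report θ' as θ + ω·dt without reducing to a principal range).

(-2.0951, -1.2323, -0.6910)

θ' = 1.3090 + -1.0·2.0 = -0.6910
R = v/ω = 1.5/-1.0 = -1.5000
x' = -4.5 + -1.5000·(sin -0.6910 − sin 1.3090) = -2.0951
y' = -2 − -1.5000·(cos -0.6910 − cos 1.3090) = -1.2323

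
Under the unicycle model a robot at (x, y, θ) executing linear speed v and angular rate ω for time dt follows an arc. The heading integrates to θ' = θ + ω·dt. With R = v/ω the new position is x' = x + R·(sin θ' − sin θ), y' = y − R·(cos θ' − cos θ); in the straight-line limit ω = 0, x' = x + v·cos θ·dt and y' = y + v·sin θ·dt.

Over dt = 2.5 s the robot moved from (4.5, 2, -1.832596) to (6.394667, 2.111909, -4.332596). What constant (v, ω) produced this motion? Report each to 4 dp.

v = -1.0000, ω = -1.0000

Δθ = -4.332596 − -1.832596 = -2.500000
ω = Δθ/dt = -2.500000/2.5 = -1.0000
R = Δx/(sin θ' − sin θ) = 1.0000
v = R·ω = 1.0000·-1.0000 = -1.0000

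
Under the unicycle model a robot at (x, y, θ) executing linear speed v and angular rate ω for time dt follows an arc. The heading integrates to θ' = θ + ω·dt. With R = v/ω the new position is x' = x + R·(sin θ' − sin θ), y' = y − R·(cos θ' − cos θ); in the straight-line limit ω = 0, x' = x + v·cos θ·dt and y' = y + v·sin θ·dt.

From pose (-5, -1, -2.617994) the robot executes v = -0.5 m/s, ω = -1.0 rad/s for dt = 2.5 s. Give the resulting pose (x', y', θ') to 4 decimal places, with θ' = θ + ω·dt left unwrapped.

(-4.2906, -1.6303, -5.1180)

θ' = -2.6180 + -1.0·2.5 = -5.1180
R = v/ω = -0.5/-1.0 = 0.5000
x' = -5 + 0.5000·(sin -5.1180 − sin -2.6180) = -4.2906
y' = -1 − 0.5000·(cos -5.1180 − cos -2.6180) = -1.6303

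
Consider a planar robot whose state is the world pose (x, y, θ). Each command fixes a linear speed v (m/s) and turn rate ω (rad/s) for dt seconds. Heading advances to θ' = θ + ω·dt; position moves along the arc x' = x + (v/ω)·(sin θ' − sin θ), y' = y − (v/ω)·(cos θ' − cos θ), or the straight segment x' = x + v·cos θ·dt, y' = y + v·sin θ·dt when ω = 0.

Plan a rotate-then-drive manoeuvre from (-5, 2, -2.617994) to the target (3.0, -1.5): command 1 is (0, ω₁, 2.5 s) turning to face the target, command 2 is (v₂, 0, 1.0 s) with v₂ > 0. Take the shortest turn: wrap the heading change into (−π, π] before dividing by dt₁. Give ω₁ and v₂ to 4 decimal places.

heading to target = atan2(-1.5−2, 3−-5) = -0.4124
Δθ = wrap(-0.4124 − -2.6180) = 2.2056; ω₁ = Δθ/dt₁ = 0.8822
distance = √((3−-5)² + (-1.5−2)²) = 8.7321; v₂ = distance/dt₂ = 8.7321

ω₁ = 0.8822, v₂ = 8.7321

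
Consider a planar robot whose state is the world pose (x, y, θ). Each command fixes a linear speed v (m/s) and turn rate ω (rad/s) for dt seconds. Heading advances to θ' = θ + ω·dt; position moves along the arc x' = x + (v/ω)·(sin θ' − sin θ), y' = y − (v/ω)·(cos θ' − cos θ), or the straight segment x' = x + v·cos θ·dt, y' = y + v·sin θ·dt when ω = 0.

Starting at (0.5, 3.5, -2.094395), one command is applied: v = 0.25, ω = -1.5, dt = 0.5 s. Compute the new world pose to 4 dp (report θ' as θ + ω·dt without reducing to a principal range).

(0.4045, 3.4240, -2.8444)

θ' = -2.0944 + -1.5·0.5 = -2.8444
R = v/ω = 0.25/-1.5 = -0.1667
x' = 0.5 + -0.1667·(sin -2.8444 − sin -2.0944) = 0.4045
y' = 3.5 − -0.1667·(cos -2.8444 − cos -2.0944) = 3.4240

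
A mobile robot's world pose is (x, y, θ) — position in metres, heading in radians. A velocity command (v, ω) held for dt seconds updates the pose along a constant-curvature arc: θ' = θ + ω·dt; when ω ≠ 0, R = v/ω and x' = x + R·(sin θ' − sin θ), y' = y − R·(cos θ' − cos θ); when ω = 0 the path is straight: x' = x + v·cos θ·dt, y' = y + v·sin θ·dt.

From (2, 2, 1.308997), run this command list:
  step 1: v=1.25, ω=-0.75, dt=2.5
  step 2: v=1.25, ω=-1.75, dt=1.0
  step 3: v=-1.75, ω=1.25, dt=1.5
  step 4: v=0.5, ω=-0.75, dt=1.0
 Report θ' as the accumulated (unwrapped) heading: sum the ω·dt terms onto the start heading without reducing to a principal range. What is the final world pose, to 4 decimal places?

(4.5488, 3.7478, -1.1910)

step 1: θ'=-0.5660 (R=-1.6667) → pose (4.5036, 2.9754, -0.5660)
step 2: θ'=-2.3160 (R=-0.7143) → pose (4.6456, 1.8881, -2.3160)
step 3: θ'=-0.4410 (R=-1.4000) → pose (4.2142, 4.1035, -0.4410)
step 4: θ'=-1.1910 (R=-0.6667) → pose (4.5488, 3.7478, -1.1910)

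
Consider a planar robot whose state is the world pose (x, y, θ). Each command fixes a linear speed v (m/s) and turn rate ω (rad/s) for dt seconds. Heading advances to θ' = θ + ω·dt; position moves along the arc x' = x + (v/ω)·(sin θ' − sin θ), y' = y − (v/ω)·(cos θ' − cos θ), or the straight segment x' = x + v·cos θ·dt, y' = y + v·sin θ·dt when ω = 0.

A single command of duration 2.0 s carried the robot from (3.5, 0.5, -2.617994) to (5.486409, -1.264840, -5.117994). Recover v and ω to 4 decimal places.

v = -1.7500, ω = -1.2500

Δθ = -5.117994 − -2.617994 = -2.500000
ω = Δθ/dt = -2.500000/2.0 = -1.2500
R = Δx/(sin θ' − sin θ) = 1.4000
v = R·ω = 1.4000·-1.2500 = -1.7500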